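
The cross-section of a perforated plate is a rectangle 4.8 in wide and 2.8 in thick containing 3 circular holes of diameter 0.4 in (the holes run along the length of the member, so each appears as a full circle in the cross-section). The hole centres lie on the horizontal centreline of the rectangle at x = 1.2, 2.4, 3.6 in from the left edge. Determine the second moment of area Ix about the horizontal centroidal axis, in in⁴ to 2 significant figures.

Ix ≈ 8.8 in⁴

Treat the section as a set of non-overlapping primitives; coordinates are from the bounding-box lower-left.
Plate: 4.8 × 2.8, A = 13.44 in², y = 1.4 in, Ī = 8.781 in⁴.
Hole 1 (subtracted): ⌀0.4, A = 0.1257 in², y = 1.4 in, Ī = 0.001257 in⁴.
Hole 2 (subtracted): ⌀0.4, A = 0.1257 in², y = 1.4 in, Ī = 0.001257 in⁴.
Hole 3 (subtracted): ⌀0.4, A = 0.1257 in², y = 1.4 in, Ī = 0.001257 in⁴.
By symmetry the centroid is at mid-height, ȳ = 1.4 in.
All pieces are centred on the horizontal centroidal axis, so I = ΣĪ (holes subtracted) = 8.777 in⁴.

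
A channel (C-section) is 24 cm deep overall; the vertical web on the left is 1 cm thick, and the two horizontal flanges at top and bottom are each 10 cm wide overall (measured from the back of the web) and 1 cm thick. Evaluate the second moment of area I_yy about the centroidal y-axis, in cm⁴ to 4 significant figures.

I_yy ≈ 380.6 cm⁴

Decompose the section into non-overlapping parts with the origin at the bottom-left of its bounding rectangle.
Web: 1 × 24, A = 24 cm², x = 0.5 cm, Ī = 2 cm⁴.
Top flange (beyond web): 9 × 1, A = 9 cm², x = 5.5 cm, Ī = 60.75 cm⁴.
Bottom flange (beyond web): 9 × 1, A = 9 cm², x = 5.5 cm, Ī = 60.75 cm⁴.
Centroid: x̄ = ΣA·x / ΣA = 2.64286 cm.
Transfer each piece to the centroidal y-axis using Ī + A·d² with d = x − 2.64286:
  web: d = -2.14286 cm → contributes +112.204 cm⁴
  top flange (beyond web): d = 2.85714 cm → contributes +134.219 cm⁴
  bottom flange (beyond web): d = 2.85714 cm → contributes +134.219 cm⁴
Total I = 380.643 cm⁴.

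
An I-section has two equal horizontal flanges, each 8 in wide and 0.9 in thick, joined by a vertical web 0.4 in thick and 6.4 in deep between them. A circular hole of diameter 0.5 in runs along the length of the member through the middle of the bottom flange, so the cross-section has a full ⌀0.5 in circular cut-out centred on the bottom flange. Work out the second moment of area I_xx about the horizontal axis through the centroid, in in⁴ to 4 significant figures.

I_xx ≈ 198.9 in⁴

Break the section into simple shapes (no overlaps), measuring from the bottom-left corner of the bounding box.
Bottom flange: 8 × 0.9, A = 7.2 in², y = 0.45 in, Ī = 0.486 in⁴.
Web: 0.4 × 6.4, A = 2.56 in², y = 4.1 in, Ī = 8.73813 in⁴.
Top flange: 8 × 0.9, A = 7.2 in², y = 7.75 in, Ī = 0.486 in⁴.
Hole (subtracted): ⌀0.5, A = 0.19635 in², y = 0.45 in, Ī = 0.00306796 in⁴.
Centroid: ȳ = ΣA·y / ΣA = 4.14275 in.
Transfer each piece to the horizontal axis through the centroid using Ī + A·d² with d = y − 4.14275:
  bottom flange: d = -3.69275 in → contributes +98.6682 in⁴
  web: d = -0.0427518 in → contributes +8.74281 in⁴
  top flange: d = 3.60725 in → contributes +94.1741 in⁴
  hole: d = -3.69275 in → contributes −2.68057 in⁴
Total I = 198.905 in⁴.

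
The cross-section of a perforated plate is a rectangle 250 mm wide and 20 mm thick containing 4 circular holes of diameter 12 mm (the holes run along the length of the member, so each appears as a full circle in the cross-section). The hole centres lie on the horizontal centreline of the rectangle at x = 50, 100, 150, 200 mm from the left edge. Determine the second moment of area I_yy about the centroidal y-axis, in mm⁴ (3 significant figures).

I_yy ≈ 2.46 × 10⁷ mm⁴

Treat the section as a set of non-overlapping primitives; coordinates are from the bounding-box lower-left.
Plate: 250 × 20, A = 5 000 mm², x = 125 mm, Ī = 26 041 667 mm⁴.
Hole 1 (subtracted): ⌀12, A = 113.1 mm², x = 50 mm, Ī = 1017.9 mm⁴.
Hole 2 (subtracted): ⌀12, A = 113.1 mm², x = 100 mm, Ī = 1017.9 mm⁴.
Hole 3 (subtracted): ⌀12, A = 113.1 mm², x = 150 mm, Ī = 1017.9 mm⁴.
Hole 4 (subtracted): ⌀12, A = 113.1 mm², x = 200 mm, Ī = 1017.9 mm⁴.
By symmetry the centroid is at mid-width, x̄ = 125 mm.
Transfer each piece to the centroidal y-axis using Ī + A·d² with d = x − 125:
  plate: d = 0 mm → contributes +26 041 667 mm⁴
  hole 1: d = -75 mm → contributes −637 190 mm⁴
  hole 2: d = -25 mm → contributes −71 704 mm⁴
  hole 3: d = 25 mm → contributes −71 704 mm⁴
  hole 4: d = 75 mm → contributes −637 190 mm⁴
Total I = 24 623 878 mm⁴.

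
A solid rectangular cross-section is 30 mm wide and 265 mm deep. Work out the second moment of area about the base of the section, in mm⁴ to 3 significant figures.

I_base ≈ 1.86 × 10⁸ mm⁴

The section: 30 × 265, A = 7 950 mm², y = 132.5 mm, Ī = 46 524 063 mm⁴.
Transfer it to a horizontal axis along the bottom face using Ī + A·d² with d = y − 0:
  the section: d = 132.5 mm → contributes +186 096 250 mm⁴
Total I = 186 096 250 mm⁴.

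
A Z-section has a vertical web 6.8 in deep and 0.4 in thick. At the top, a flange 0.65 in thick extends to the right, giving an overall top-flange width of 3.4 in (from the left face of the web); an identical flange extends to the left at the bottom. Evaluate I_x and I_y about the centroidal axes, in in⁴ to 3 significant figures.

Split into non-overlapping primitives; take the origin at the lower-left of the bounding box.
Web: 0.4 × 6.8, A = 2.72 in², y = 3.4 in, Ī = 10.481 in⁴.
Top flange (beyond web): 3 × 0.65, A = 1.95 in², y = 6.475 in, Ī = 0.068656 in⁴.
Bottom flange (beyond web): 3 × 0.65, A = 1.95 in², y = 0.325 in, Ī = 0.068656 in⁴.
Centroid: ȳ = ΣA·y / ΣA = 3.4 in.
Transfer each piece to the centroidal x-axis using Ī + A·d² with d = y − 3.4:
  web: d = 0 in → contributes +10.481 in⁴
  top flange (beyond web): d = 3.075 in → contributes +18.507 in⁴
  bottom flange (beyond web): d = -3.075 in → contributes +18.507 in⁴
Total I = 47.495 in⁴.
For the y-axis: x̄ = 3.2 in.
Repeating about the centroidal y-axis gives I_y = 14.232 in⁴.

I_x ≈ 47.5 in⁴, I_y ≈ 14.2 in⁴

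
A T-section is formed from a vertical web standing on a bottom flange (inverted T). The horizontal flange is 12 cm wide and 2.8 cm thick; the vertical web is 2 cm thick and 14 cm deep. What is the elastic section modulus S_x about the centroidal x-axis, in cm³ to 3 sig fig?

Split into non-overlapping primitives; take the origin at the lower-left of the bounding box.
Flange: 12 × 2.8, A = 33.6 cm², y = 1.4 cm, Ī = 21.952 cm⁴.
Web: 2 × 14, A = 28 cm², y = 9.8 cm, Ī = 457.33 cm⁴.
Centroid: ȳ = ΣA·y / ΣA = 5.2182 cm.
Transfer each piece to the centroidal x-axis using Ī + A·d² with d = y − 5.2182:
  flange: d = -3.8182 cm → contributes +511.79 cm⁴
  web: d = 4.5818 cm → contributes +1045.1 cm⁴
Total I = 1556.9 cm⁴.
Extreme fibre distance c = 11.582 cm; S = I/c = 134.43 cm³.

S_x ≈ 134 cm³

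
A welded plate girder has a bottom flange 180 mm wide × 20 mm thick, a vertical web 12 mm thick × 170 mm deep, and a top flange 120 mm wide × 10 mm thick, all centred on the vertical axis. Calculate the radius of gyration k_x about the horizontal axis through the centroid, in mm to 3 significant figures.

Split into non-overlapping primitives; take the origin at the lower-left of the bounding box.
Bottom plate: 180 × 20, A = 3 600 mm², y = 10 mm, Ī = 120 000 mm⁴.
Web plate: 12 × 170, A = 2 040 mm², y = 105 mm, Ī = 4 913 000 mm⁴.
Top plate: 120 × 10, A = 1 200 mm², y = 195 mm, Ī = 10 000 mm⁴.
Centroid: ȳ = ΣA·y / ΣA = 70.789 mm.
Transfer each piece to the horizontal axis through the centroid using Ī + A·d² with d = y − 70.789:
  bottom plate: d = -60.789 mm → contributes +13 423 296 mm⁴
  web plate: d = 34.211 mm → contributes +7 300 535 mm⁴
  top plate: d = 124.21 mm → contributes +18 523 906 mm⁴
Total I = 39 247 737 mm⁴.
Radius of gyration: k = √(I/A) = √(39 247 737 / 6 840) = 75.749 mm.

k_x ≈ 75.7 mm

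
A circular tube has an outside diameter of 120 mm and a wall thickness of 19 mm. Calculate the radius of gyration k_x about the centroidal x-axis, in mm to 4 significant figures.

Decompose the section into non-overlapping parts with the origin at the bottom-left of its bounding rectangle.
Outer circle: ⌀120, A = 11309.7 mm², y = 60 mm, Ī = 10 178 760 mm⁴.
Bore (subtracted): ⌀82, A = 5281.02 mm², y = 60 mm, Ī = 2 219 347 mm⁴.
By symmetry the centroid is at mid-height, ȳ = 60 mm.
All pieces are centred on the centroidal x-axis, so I = ΣĪ (holes subtracted) = 7 959 413 mm⁴.
Radius of gyration: k = √(I/A) = √(7 959 413 / 6028.72) = 36.3352 mm.

k_x ≈ 36.34 mm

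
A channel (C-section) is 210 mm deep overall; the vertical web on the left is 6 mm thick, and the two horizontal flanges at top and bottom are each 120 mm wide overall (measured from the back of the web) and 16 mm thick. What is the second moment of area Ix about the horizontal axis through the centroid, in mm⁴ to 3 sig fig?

Treat the section as a set of non-overlapping primitives; coordinates are from the bounding-box lower-left.
Web: 6 × 210, A = 1 260 mm², y = 105 mm, Ī = 4 630 500 mm⁴.
Top flange (beyond web): 114 × 16, A = 1 824 mm², y = 202 mm, Ī = 38 912 mm⁴.
Bottom flange (beyond web): 114 × 16, A = 1 824 mm², y = 8 mm, Ī = 38 912 mm⁴.
By symmetry the centroid is at mid-height, ȳ = 105 mm.
Transfer each piece to the horizontal axis through the centroid using Ī + A·d² with d = y − 105:
  web: d = 0 mm → contributes +4 630 500 mm⁴
  top flange (beyond web): d = 97 mm → contributes +17 200 928 mm⁴
  bottom flange (beyond web): d = -97 mm → contributes +17 200 928 mm⁴
Total I = 39 032 356 mm⁴.

Ix ≈ 3.90 × 10⁷ mm⁴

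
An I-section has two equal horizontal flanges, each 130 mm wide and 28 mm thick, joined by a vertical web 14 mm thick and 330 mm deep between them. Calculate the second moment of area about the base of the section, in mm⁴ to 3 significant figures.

I_base ≈ 7.19 × 10⁸ mm⁴

Break the section into simple shapes (no overlaps), measuring from the bottom-left corner of the bounding box.
Bottom flange: 130 × 28, A = 3 640 mm², y = 14 mm, Ī = 237 813 mm⁴.
Web: 14 × 330, A = 4 620 mm², y = 193 mm, Ī = 41 926 500 mm⁴.
Top flange: 130 × 28, A = 3 640 mm², y = 372 mm, Ī = 237 813 mm⁴.
Transfer each piece to the bottom edge using Ī + A·d² with d = y − 0:
  bottom flange: d = 14 mm → contributes +951 253 mm⁴
  web: d = 193 mm → contributes +214 016 880 mm⁴
  top flange: d = 372 mm → contributes +503 955 573 mm⁴
Total I = 718 923 707 mm⁴.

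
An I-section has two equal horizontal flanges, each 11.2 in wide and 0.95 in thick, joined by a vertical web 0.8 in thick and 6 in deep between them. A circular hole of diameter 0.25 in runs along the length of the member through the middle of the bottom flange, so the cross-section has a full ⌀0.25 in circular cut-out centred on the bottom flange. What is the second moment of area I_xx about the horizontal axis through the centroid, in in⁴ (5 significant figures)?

Treat the section as a set of non-overlapping primitives; coordinates are from the bounding-box lower-left.
Bottom flange: 11.2 × 0.95, A = 10.64 in², y = 0.475 in, Ī = 0.8002167 in⁴.
Web: 0.8 × 6, A = 4.8 in², y = 3.95 in, Ī = 14.4 in⁴.
Top flange: 11.2 × 0.95, A = 10.64 in², y = 7.425 in, Ī = 0.8002167 in⁴.
Hole (subtracted): ⌀0.25, A = 0.04908739 in², y = 0.475 in, Ī = 0.0001917476 in⁴.
Centroid: ȳ = ΣA·y / ΣA = 3.956553 in.
Transfer each piece to the horizontal axis through the centroid using Ī + A·d² with d = y − 3.956553:
  bottom flange: d = -3.481553 in → contributes +129.7699 in⁴
  web: d = -0.006552927 in → contributes +14.40021 in⁴
  top flange: d = 3.468447 in → contributes +128.8007 in⁴
  hole: d = -3.481553 in → contributes −0.5951903 in⁴
Total I = 272.3757 in⁴.

I_xx ≈ 272.38 in⁴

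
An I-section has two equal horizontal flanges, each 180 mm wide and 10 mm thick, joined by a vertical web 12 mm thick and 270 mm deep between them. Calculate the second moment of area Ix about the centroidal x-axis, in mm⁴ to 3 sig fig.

Ix ≈ 9.03 × 10⁷ mm⁴

Break the section into simple shapes (no overlaps), measuring from the bottom-left corner of the bounding box.
Bottom flange: 180 × 10, A = 1 800 mm², y = 5 mm, Ī = 15 000 mm⁴.
Web: 12 × 270, A = 3 240 mm², y = 145 mm, Ī = 19 683 000 mm⁴.
Top flange: 180 × 10, A = 1 800 mm², y = 285 mm, Ī = 15 000 mm⁴.
By symmetry the centroid is at mid-height, ȳ = 145 mm.
Transfer each piece to the centroidal x-axis using Ī + A·d² with d = y − 145:
  bottom flange: d = -140 mm → contributes +35 295 000 mm⁴
  web: d = 0 mm → contributes +19 683 000 mm⁴
  top flange: d = 140 mm → contributes +35 295 000 mm⁴
Total I = 90 273 000 mm⁴.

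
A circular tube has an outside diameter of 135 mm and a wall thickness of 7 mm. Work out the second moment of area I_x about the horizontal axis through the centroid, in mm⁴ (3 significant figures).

Treat the section as a set of non-overlapping primitives; coordinates are from the bounding-box lower-left.
Outer circle: ⌀135, A = 14 314 mm², y = 67.5 mm, Ī = 16 304 406 mm⁴.
Bore (subtracted): ⌀121, A = 11 499 mm², y = 67.5 mm, Ī = 10 522 317 mm⁴.
By symmetry the centroid is at mid-height, ȳ = 67.5 mm.
All pieces are centred on the horizontal axis through the centroid, so I = ΣĪ (holes subtracted) = 5 782 089 mm⁴.

I_x ≈ 5.78 × 10⁶ mm⁴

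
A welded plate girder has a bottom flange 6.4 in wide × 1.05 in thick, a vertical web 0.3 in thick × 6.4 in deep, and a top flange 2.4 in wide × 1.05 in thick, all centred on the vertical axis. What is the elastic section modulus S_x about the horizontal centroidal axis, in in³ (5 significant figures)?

S_x ≈ 20.114 in³

Treat the section as a set of non-overlapping primitives; coordinates are from the bounding-box lower-left.
Bottom plate: 6.4 × 1.05, A = 6.72 in², y = 0.525 in, Ī = 0.6174 in⁴.
Web plate: 0.3 × 6.4, A = 1.92 in², y = 4.25 in, Ī = 6.5536 in⁴.
Top plate: 2.4 × 1.05, A = 2.52 in², y = 7.975 in, Ī = 0.231525 in⁴.
Centroid: ȳ = ΣA·y / ΣA = 2.848118 in.
Transfer each piece to the horizontal centroidal axis using Ī + A·d² with d = y − 2.848118:
  bottom plate: d = -2.323118 in → contributes +36.88442 in⁴
  web plate: d = 1.401882 in → contributes +10.32692 in⁴
  top plate: d = 5.126882 in → contributes +66.46951 in⁴
Total I = 113.6809 in⁴.
Extreme fibre distance c = 5.651882 in; S = I/c = 20.11381 in³.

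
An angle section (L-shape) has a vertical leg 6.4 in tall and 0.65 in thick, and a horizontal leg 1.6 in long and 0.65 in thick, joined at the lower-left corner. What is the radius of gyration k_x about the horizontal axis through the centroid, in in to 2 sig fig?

Treat the section as a set of non-overlapping primitives; coordinates are from the bounding-box lower-left.
Vertical leg: 0.65 × 6.4, A = 4.16 in², y = 3.2 in, Ī = 14.2 in⁴.
Horizontal leg (remainder): 0.95 × 0.65, A = 0.6175 in², y = 0.325 in, Ī = 0.02174 in⁴.
Centroid: ȳ = ΣA·y / ΣA = 2.828 in.
Transfer each piece to the horizontal axis through the centroid using Ī + A·d² with d = y − 2.828:
  vertical leg: d = 0.3716 in → contributes +14.77 in⁴
  horizontal leg (remainder): d = -2.503 in → contributes +3.892 in⁴
Total I = 18.67 in⁴.
Radius of gyration: k = √(I/A) = √(18.67 / 4.778) = 1.977 in.

k_x ≈ 2.0 in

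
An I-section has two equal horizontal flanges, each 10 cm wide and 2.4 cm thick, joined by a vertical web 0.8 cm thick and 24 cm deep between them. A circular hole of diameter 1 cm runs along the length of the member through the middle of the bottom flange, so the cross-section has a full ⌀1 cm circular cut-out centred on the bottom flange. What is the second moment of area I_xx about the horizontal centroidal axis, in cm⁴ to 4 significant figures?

Break the section into simple shapes (no overlaps), measuring from the bottom-left corner of the bounding box.
Bottom flange: 10 × 2.4, A = 24 cm², y = 1.2 cm, Ī = 11.52 cm⁴.
Web: 0.8 × 24, A = 19.2 cm², y = 14.4 cm, Ī = 921.6 cm⁴.
Top flange: 10 × 2.4, A = 24 cm², y = 27.6 cm, Ī = 11.52 cm⁴.
Hole (subtracted): ⌀1, A = 0.785398 cm², y = 1.2 cm, Ī = 0.0490874 cm⁴.
Centroid: ȳ = ΣA·y / ΣA = 14.5561 cm.
Transfer each piece to the horizontal centroidal axis using Ī + A·d² with d = y − 14.5561:
  bottom flange: d = -13.3561 cm → contributes +4292.77 cm⁴
  web: d = -0.156099 cm → contributes +922.068 cm⁴
  top flange: d = 13.0439 cm → contributes +4094.96 cm⁴
  hole: d = -13.3561 cm → contributes −140.153 cm⁴
Total I = 9169.64 cm⁴.

I_xx ≈ 9170 cm⁴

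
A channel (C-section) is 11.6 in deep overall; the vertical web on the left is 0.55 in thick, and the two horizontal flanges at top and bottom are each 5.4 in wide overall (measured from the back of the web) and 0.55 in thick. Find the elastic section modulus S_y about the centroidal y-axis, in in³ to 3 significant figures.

Split into non-overlapping primitives; take the origin at the lower-left of the bounding box.
Web: 0.55 × 11.6, A = 6.38 in², x = 0.275 in, Ī = 0.16083 in⁴.
Top flange (beyond web): 4.85 × 0.55, A = 2.6675 in², x = 2.975 in, Ī = 5.2289 in⁴.
Bottom flange (beyond web): 4.85 × 0.55, A = 2.6675 in², x = 2.975 in, Ī = 5.2289 in⁴.
Centroid: x̄ = ΣA·x / ΣA = 1.5046 in.
Transfer each piece to the centroidal y-axis using Ī + A·d² with d = x − 1.5046:
  web: d = -1.2296 in → contributes +9.8065 in⁴
  top flange (beyond web): d = 1.4704 in → contributes +10.996 in⁴
  bottom flange (beyond web): d = 1.4704 in → contributes +10.996 in⁴
Total I = 31.799 in⁴.
Extreme fibre distance c = 3.8954 in; S = I/c = 8.1632 in³.

S_y ≈ 8.16 in³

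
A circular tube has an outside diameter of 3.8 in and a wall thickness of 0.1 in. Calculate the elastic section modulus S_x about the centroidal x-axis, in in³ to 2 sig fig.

Break the section into simple shapes (no overlaps), measuring from the bottom-left corner of the bounding box.
Outer circle: ⌀3.8, A = 11.34 in², y = 1.9 in, Ī = 10.24 in⁴.
Bore (subtracted): ⌀3.6, A = 10.18 in², y = 1.9 in, Ī = 8.245 in⁴.
By symmetry the centroid is at mid-height, ȳ = 1.9 in.
All pieces are centred on the centroidal x-axis, so I = ΣĪ (holes subtracted) = 1.991 in⁴.
Extreme fibre distance c = 1.9 in; S = I/c = 1.048 in³.

S_x ≈ 1.0 in³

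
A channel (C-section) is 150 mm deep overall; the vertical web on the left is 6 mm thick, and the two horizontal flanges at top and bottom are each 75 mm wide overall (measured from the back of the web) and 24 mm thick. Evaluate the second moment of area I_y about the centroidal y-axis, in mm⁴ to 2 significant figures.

Split into non-overlapping primitives; take the origin at the lower-left of the bounding box.
Web: 6 × 150, A = 900 mm², x = 3 mm, Ī = 2 700 mm⁴.
Top flange (beyond web): 69 × 24, A = 1 656 mm², x = 40.5 mm, Ī = 657 018 mm⁴.
Bottom flange (beyond web): 69 × 24, A = 1 656 mm², x = 40.5 mm, Ī = 657 018 mm⁴.
Centroid: x̄ = ΣA·x / ΣA = 32.49 mm.
Transfer each piece to the centroidal y-axis using Ī + A·d² with d = x − 32.49:
  web: d = -29.49 mm → contributes +785 244 mm⁴
  top flange (beyond web): d = 8.013 mm → contributes +763 342 mm⁴
  bottom flange (beyond web): d = 8.013 mm → contributes +763 342 mm⁴
Total I = 2 311 928 mm⁴.

I_y ≈ 2.3 × 10⁶ mm⁴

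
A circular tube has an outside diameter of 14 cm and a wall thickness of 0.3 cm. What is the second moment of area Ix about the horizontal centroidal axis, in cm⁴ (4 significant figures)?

Treat the section as a set of non-overlapping primitives; coordinates are from the bounding-box lower-left.
Outer circle: ⌀14, A = 153.938 cm², y = 7 cm, Ī = 1885.74 cm⁴.
Bore (subtracted): ⌀13.4, A = 141.026 cm², y = 7 cm, Ī = 1582.67 cm⁴.
By symmetry the centroid is at mid-height, ȳ = 7 cm.
All pieces are centred on the horizontal centroidal axis, so I = ΣĪ (holes subtracted) = 303.076 cm⁴.

Ix ≈ 303.1 cm⁴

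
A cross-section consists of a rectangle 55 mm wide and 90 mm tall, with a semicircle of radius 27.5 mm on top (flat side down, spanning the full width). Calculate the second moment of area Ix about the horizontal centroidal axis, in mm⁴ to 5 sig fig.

Ix ≈ 6.4808 × 10⁶ mm⁴

Treat the section as a set of non-overlapping primitives; coordinates are from the bounding-box lower-left.
Rectangular body: 55 × 90, A = 4 950 mm², y = 45 mm, Ī = 3 341 250 mm⁴.
Semicircular cap: semicircle r = 27.5, A = 1187.915 mm², y = 101.6714 mm, Ī = 62771.55 mm⁴.
Centroid: ȳ = ΣA·y / ΣA = 55.96802 mm.
Transfer each piece to the horizontal centroidal axis using Ī + A·d² with d = y − 55.96802:
  rectangular body: d = -10.96802 mm → contributes +3 936 722 mm⁴
  semicircular cap: d = 45.70335 mm → contributes +2 544 083 mm⁴
Total I = 6 480 805 mm⁴.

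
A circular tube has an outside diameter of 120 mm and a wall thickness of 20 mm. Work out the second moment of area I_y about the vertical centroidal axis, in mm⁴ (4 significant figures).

I_y ≈ 8.168 × 10⁶ mm⁴

Decompose the section into non-overlapping parts with the origin at the bottom-left of its bounding rectangle.
Outer circle: ⌀120, A = 11309.7 mm², x = 60 mm, Ī = 10 178 760 mm⁴.
Bore (subtracted): ⌀80, A = 5026.55 mm², x = 60 mm, Ī = 2 010 619 mm⁴.
By symmetry the centroid is at mid-width, x̄ = 60 mm.
All pieces are centred on the vertical centroidal axis, so I = ΣĪ (holes subtracted) = 8 168 141 mm⁴.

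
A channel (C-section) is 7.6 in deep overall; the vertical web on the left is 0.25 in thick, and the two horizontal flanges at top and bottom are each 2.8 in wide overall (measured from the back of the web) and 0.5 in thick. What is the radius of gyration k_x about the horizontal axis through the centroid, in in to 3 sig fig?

k_x ≈ 3.05 in

Decompose the section into non-overlapping parts with the origin at the bottom-left of its bounding rectangle.
Web: 0.25 × 7.6, A = 1.9 in², y = 3.8 in, Ī = 9.1453 in⁴.
Top flange (beyond web): 2.55 × 0.5, A = 1.275 in², y = 7.35 in, Ī = 0.026563 in⁴.
Bottom flange (beyond web): 2.55 × 0.5, A = 1.275 in², y = 0.25 in, Ī = 0.026563 in⁴.
By symmetry the centroid is at mid-height, ȳ = 3.8 in.
Transfer each piece to the horizontal axis through the centroid using Ī + A·d² with d = y − 3.8:
  web: d = 0 in → contributes +9.1453 in⁴
  top flange (beyond web): d = 3.55 in → contributes +16.095 in⁴
  bottom flange (beyond web): d = -3.55 in → contributes +16.095 in⁴
Total I = 41.335 in⁴.
Radius of gyration: k = √(I/A) = √(41.335 / 4.45) = 3.0477 in.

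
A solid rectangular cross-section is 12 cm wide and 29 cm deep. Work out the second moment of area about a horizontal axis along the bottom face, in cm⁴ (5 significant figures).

The section: 12 × 29, A = 348 cm², y = 14.5 cm, Ī = 24 389 cm⁴.
Transfer it to a horizontal axis along the bottom face using Ī + A·d² with d = y − 0:
  the section: d = 14.5 cm → contributes +97 556 cm⁴
Total I = 97 556 cm⁴.

I_base ≈ 9.7556 × 10⁴ cm⁴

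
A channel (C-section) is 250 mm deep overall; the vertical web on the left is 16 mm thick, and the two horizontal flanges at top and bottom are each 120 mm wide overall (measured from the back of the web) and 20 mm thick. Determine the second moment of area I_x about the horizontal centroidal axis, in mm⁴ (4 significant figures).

Break the section into simple shapes (no overlaps), measuring from the bottom-left corner of the bounding box.
Web: 16 × 250, A = 4 000 mm², y = 125 mm, Ī = 20 833 333 mm⁴.
Top flange (beyond web): 104 × 20, A = 2 080 mm², y = 240 mm, Ī = 69333.3 mm⁴.
Bottom flange (beyond web): 104 × 20, A = 2 080 mm², y = 10 mm, Ī = 69333.3 mm⁴.
By symmetry the centroid is at mid-height, ȳ = 125 mm.
Transfer each piece to the horizontal centroidal axis using Ī + A·d² with d = y − 125:
  web: d = 0 mm → contributes +20 833 333 mm⁴
  top flange (beyond web): d = 115 mm → contributes +27 577 333 mm⁴
  bottom flange (beyond web): d = -115 mm → contributes +27 577 333 mm⁴
Total I = 75 988 000 mm⁴.

I_x ≈ 7.599 × 10⁷ mm⁴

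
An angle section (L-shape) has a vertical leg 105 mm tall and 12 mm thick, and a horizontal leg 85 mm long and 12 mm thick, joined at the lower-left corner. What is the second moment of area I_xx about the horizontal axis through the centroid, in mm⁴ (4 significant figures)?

I_xx ≈ 2.285 × 10⁶ mm⁴

Decompose the section into non-overlapping parts with the origin at the bottom-left of its bounding rectangle.
Vertical leg: 12 × 105, A = 1 260 mm², y = 52.5 mm, Ī = 1 157 625 mm⁴.
Horizontal leg (remainder): 73 × 12, A = 876 mm², y = 6 mm, Ī = 10 512 mm⁴.
Centroid: ȳ = ΣA·y / ΣA = 33.4298 mm.
Transfer each piece to the horizontal axis through the centroid using Ī + A·d² with d = y − 33.4298:
  vertical leg: d = 19.0702 mm → contributes +1 615 854 mm⁴
  horizontal leg (remainder): d = -27.4298 mm → contributes +669 608 mm⁴
Total I = 2 285 461 mm⁴.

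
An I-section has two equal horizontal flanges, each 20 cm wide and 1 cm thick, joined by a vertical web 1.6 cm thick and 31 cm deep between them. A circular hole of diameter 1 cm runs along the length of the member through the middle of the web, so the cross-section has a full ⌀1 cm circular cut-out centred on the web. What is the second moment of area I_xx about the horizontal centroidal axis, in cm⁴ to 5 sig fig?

Decompose the section into non-overlapping parts with the origin at the bottom-left of its bounding rectangle.
Bottom flange: 20 × 1, A = 20 cm², y = 0.5 cm, Ī = 1.666667 cm⁴.
Web: 1.6 × 31, A = 49.6 cm², y = 16.5 cm, Ī = 3972.133 cm⁴.
Top flange: 20 × 1, A = 20 cm², y = 32.5 cm, Ī = 1.666667 cm⁴.
Hole (subtracted): ⌀1, A = 0.7853982 cm², y = 16.5 cm, Ī = 0.04908739 cm⁴.
By symmetry the centroid is at mid-height, ȳ = 16.5 cm.
Transfer each piece to the horizontal centroidal axis using Ī + A·d² with d = y − 16.5:
  bottom flange: d = -16 cm → contributes +5121.667 cm⁴
  web: d = 0 cm → contributes +3972.133 cm⁴
  top flange: d = 16 cm → contributes +5121.667 cm⁴
  hole: d = 0 cm → contributes −0.04908739 cm⁴
Total I = 14215.42 cm⁴.

I_xx ≈ 1.4215 × 10⁴ cm⁴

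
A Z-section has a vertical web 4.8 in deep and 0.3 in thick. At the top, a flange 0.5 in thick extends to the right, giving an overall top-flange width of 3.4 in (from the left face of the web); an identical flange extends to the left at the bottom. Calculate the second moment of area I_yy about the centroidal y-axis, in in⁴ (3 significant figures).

Treat the section as a set of non-overlapping primitives; coordinates are from the bounding-box lower-left.
Web: 0.3 × 4.8, A = 1.44 in², x = 3.25 in, Ī = 0.0108 in⁴.
Top flange (beyond web): 3.1 × 0.5, A = 1.55 in², x = 4.95 in, Ī = 1.2413 in⁴.
Bottom flange (beyond web): 3.1 × 0.5, A = 1.55 in², x = 1.55 in, Ī = 1.2413 in⁴.
Centroid: x̄ = ΣA·x / ΣA = 3.25 in.
Transfer each piece to the centroidal y-axis using Ī + A·d² with d = x − 3.25:
  web: d = 0 in → contributes +0.0108 in⁴
  top flange (beyond web): d = 1.7 in → contributes +5.7208 in⁴
  bottom flange (beyond web): d = -1.7 in → contributes +5.7208 in⁴
Total I = 11.452 in⁴.

I_yy ≈ 11.5 in⁴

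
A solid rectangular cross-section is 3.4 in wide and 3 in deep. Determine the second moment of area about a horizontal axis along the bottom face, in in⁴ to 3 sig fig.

The section: 3.4 × 3, A = 10.2 in², y = 1.5 in, Ī = 7.65 in⁴.
Transfer it to the base of the section using Ī + A·d² with d = y − 0:
  the section: d = 1.5 in → contributes +30.6 in⁴
Total I = 30.6 in⁴.

I_base ≈ 30.6 in⁴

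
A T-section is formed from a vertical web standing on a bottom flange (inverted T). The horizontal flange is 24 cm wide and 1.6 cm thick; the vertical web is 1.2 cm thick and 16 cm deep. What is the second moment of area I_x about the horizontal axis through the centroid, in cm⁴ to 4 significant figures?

I_x ≈ 1409 cm⁴

Split into non-overlapping primitives; take the origin at the lower-left of the bounding box.
Flange: 24 × 1.6, A = 38.4 cm², y = 0.8 cm, Ī = 8.192 cm⁴.
Web: 1.2 × 16, A = 19.2 cm², y = 9.6 cm, Ī = 409.6 cm⁴.
Centroid: ȳ = ΣA·y / ΣA = 3.73333 cm.
Transfer each piece to the horizontal axis through the centroid using Ī + A·d² with d = y − 3.73333:
  flange: d = -2.93333 cm → contributes +338.603 cm⁴
  web: d = 5.86667 cm → contributes +1070.42 cm⁴
Total I = 1409.02 cm⁴.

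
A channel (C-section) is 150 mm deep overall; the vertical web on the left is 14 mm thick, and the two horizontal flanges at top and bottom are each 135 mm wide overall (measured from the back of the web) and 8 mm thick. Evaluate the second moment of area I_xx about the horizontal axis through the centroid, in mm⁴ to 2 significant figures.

Break the section into simple shapes (no overlaps), measuring from the bottom-left corner of the bounding box.
Web: 14 × 150, A = 2 100 mm², y = 75 mm, Ī = 3 937 500 mm⁴.
Top flange (beyond web): 121 × 8, A = 968 mm², y = 146 mm, Ī = 5 163 mm⁴.
Bottom flange (beyond web): 121 × 8, A = 968 mm², y = 4 mm, Ī = 5 163 mm⁴.
By symmetry the centroid is at mid-height, ȳ = 75 mm.
Transfer each piece to the horizontal axis through the centroid using Ī + A·d² with d = y − 75:
  web: d = 0 mm → contributes +3 937 500 mm⁴
  top flange (beyond web): d = 71 mm → contributes +4 884 851 mm⁴
  bottom flange (beyond web): d = -71 mm → contributes +4 884 851 mm⁴
Total I = 13 707 201 mm⁴.

I_xx ≈ 1.4 × 10⁷ mm⁴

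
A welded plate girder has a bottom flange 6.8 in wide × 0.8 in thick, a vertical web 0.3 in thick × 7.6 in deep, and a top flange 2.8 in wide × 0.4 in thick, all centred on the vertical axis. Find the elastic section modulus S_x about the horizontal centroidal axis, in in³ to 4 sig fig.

S_x ≈ 13.86 in³

Treat the section as a set of non-overlapping primitives; coordinates are from the bounding-box lower-left.
Bottom plate: 6.8 × 0.8, A = 5.44 in², y = 0.4 in, Ī = 0.290133 in⁴.
Web plate: 0.3 × 7.6, A = 2.28 in², y = 4.6 in, Ī = 10.9744 in⁴.
Top plate: 2.8 × 0.4, A = 1.12 in², y = 8.6 in, Ī = 0.0149333 in⁴.
Centroid: ȳ = ΣA·y / ΣA = 2.52217 in.
Transfer each piece to the horizontal centroidal axis using Ī + A·d² with d = y − 2.52217:
  bottom plate: d = -2.12217 in → contributes +24.7898 in⁴
  web plate: d = 2.07783 in → contributes +20.818 in⁴
  top plate: d = 6.07783 in → contributes +41.3877 in⁴
Total I = 86.9955 in⁴.
Extreme fibre distance c = 6.27783 in; S = I/c = 13.8576 in³.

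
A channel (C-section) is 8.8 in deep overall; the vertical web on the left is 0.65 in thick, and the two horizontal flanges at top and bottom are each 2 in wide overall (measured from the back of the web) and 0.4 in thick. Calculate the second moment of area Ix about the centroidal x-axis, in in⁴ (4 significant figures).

Split into non-overlapping primitives; take the origin at the lower-left of the bounding box.
Web: 0.65 × 8.8, A = 5.72 in², y = 4.4 in, Ī = 36.9131 in⁴.
Top flange (beyond web): 1.35 × 0.4, A = 0.54 in², y = 8.6 in, Ī = 0.0072 in⁴.
Bottom flange (beyond web): 1.35 × 0.4, A = 0.54 in², y = 0.2 in, Ī = 0.0072 in⁴.
By symmetry the centroid is at mid-height, ȳ = 4.4 in.
Transfer each piece to the centroidal x-axis using Ī + A·d² with d = y − 4.4:
  web: d = 0 in → contributes +36.9131 in⁴
  top flange (beyond web): d = 4.2 in → contributes +9.5328 in⁴
  bottom flange (beyond web): d = -4.2 in → contributes +9.5328 in⁴
Total I = 55.9787 in⁴.

Ix ≈ 55.98 in⁴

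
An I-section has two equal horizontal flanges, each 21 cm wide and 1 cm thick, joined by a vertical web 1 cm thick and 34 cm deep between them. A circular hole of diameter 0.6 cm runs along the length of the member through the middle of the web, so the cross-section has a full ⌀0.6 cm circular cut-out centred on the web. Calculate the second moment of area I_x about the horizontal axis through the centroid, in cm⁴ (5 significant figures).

I_x ≈ 1.6141 × 10⁴ cm⁴

Treat the section as a set of non-overlapping primitives; coordinates are from the bounding-box lower-left.
Bottom flange: 21 × 1, A = 21 cm², y = 0.5 cm, Ī = 1.75 cm⁴.
Web: 1 × 34, A = 34 cm², y = 18 cm, Ī = 3275.333 cm⁴.
Top flange: 21 × 1, A = 21 cm², y = 35.5 cm, Ī = 1.75 cm⁴.
Hole (subtracted): ⌀0.6, A = 0.2827433 cm², y = 18 cm, Ī = 0.006361725 cm⁴.
By symmetry the centroid is at mid-height, ȳ = 18 cm.
Transfer each piece to the horizontal axis through the centroid using Ī + A·d² with d = y − 18:
  bottom flange: d = -17.5 cm → contributes +6 433 cm⁴
  web: d = 0 cm → contributes +3275.333 cm⁴
  top flange: d = 17.5 cm → contributes +6 433 cm⁴
  hole: d = 0 cm → contributes −0.006361725 cm⁴
Total I = 16141.33 cm⁴.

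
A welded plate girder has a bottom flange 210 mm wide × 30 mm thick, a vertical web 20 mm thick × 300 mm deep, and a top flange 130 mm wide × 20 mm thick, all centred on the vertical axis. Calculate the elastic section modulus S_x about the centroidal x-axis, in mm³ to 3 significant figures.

Split into non-overlapping primitives; take the origin at the lower-left of the bounding box.
Bottom plate: 210 × 30, A = 6 300 mm², y = 15 mm, Ī = 472 500 mm⁴.
Web plate: 20 × 300, A = 6 000 mm², y = 180 mm, Ī = 45 000 000 mm⁴.
Top plate: 130 × 20, A = 2 600 mm², y = 340 mm, Ī = 86 667 mm⁴.
Centroid: ȳ = ΣA·y / ΣA = 138.15 mm.
Transfer each piece to the centroidal x-axis using Ī + A·d² with d = y − 138.15:
  bottom plate: d = -123.15 mm → contributes +96 024 581 mm⁴
  web plate: d = 41.846 mm → contributes +55 506 344 mm⁴
  top plate: d = 201.85 mm → contributes +106 014 986 mm⁴
Total I = 257 545 912 mm⁴.
Extreme fibre distance c = 211.85 mm; S = I/c = 1 215 724 mm³.

S_x ≈ 1.22 × 10⁶ mm³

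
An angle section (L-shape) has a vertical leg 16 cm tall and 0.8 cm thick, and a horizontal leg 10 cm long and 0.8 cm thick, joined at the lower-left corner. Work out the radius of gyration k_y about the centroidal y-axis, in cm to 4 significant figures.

Split into non-overlapping primitives; take the origin at the lower-left of the bounding box.
Vertical leg: 0.8 × 16, A = 12.8 cm², x = 0.4 cm, Ī = 0.682667 cm⁴.
Horizontal leg (remainder): 9.2 × 0.8, A = 7.36 cm², x = 5.4 cm, Ī = 51.9125 cm⁴.
Centroid: x̄ = ΣA·x / ΣA = 2.2254 cm.
Transfer each piece to the centroidal y-axis using Ī + A·d² with d = x − 2.2254:
  vertical leg: d = -1.8254 cm → contributes +43.3332 cm⁴
  horizontal leg (remainder): d = 3.1746 cm → contributes +126.087 cm⁴
Total I = 169.421 cm⁴.
Radius of gyration: k = √(I/A) = √(169.421 / 20.16) = 2.89893 cm.

k_y ≈ 2.899 cm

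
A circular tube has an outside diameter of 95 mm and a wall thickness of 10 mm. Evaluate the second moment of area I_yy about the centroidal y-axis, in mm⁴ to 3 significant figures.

Treat the section as a set of non-overlapping primitives; coordinates are from the bounding-box lower-left.
Outer circle: ⌀95, A = 7088.2 mm², x = 47.5 mm, Ī = 3 998 198 mm⁴.
Bore (subtracted): ⌀75, A = 4417.9 mm², x = 47.5 mm, Ī = 1 553 156 mm⁴.
By symmetry the centroid is at mid-width, x̄ = 47.5 mm.
All pieces are centred on the centroidal y-axis, so I = ΣĪ (holes subtracted) = 2 445 043 mm⁴.

I_yy ≈ 2.45 × 10⁶ mm⁴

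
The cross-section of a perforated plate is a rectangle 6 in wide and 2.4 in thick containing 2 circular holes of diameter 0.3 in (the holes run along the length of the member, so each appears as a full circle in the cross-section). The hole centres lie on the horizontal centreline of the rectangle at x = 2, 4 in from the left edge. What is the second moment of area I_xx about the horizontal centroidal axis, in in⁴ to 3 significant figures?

I_xx ≈ 6.91 in⁴

Treat the section as a set of non-overlapping primitives; coordinates are from the bounding-box lower-left.
Plate: 6 × 2.4, A = 14.4 in², y = 1.2 in, Ī = 6.912 in⁴.
Hole 1 (subtracted): ⌀0.3, A = 0.070686 in², y = 1.2 in, Ī = 0.00039761 in⁴.
Hole 2 (subtracted): ⌀0.3, A = 0.070686 in², y = 1.2 in, Ī = 0.00039761 in⁴.
By symmetry the centroid is at mid-height, ȳ = 1.2 in.
All pieces are centred on the horizontal centroidal axis, so I = ΣĪ (holes subtracted) = 6.9112 in⁴.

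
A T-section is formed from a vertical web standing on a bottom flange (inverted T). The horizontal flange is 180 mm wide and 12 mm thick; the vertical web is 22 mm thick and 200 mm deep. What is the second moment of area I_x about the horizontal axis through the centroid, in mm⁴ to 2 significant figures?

Split into non-overlapping primitives; take the origin at the lower-left of the bounding box.
Flange: 180 × 12, A = 2 160 mm², y = 6 mm, Ī = 25 920 mm⁴.
Web: 22 × 200, A = 4 400 mm², y = 112 mm, Ī = 14 666 667 mm⁴.
Centroid: ȳ = ΣA·y / ΣA = 77.1 mm.
Transfer each piece to the horizontal axis through the centroid using Ī + A·d² with d = y − 77.1:
  flange: d = -71.1 mm → contributes +10 944 424 mm⁴
  web: d = 34.9 mm → contributes +20 026 660 mm⁴
Total I = 30 971 084 mm⁴.

I_x ≈ 3.1 × 10⁷ mm⁴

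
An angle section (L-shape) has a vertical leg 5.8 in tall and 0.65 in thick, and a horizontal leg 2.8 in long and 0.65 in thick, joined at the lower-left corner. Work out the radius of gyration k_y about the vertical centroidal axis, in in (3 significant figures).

Break the section into simple shapes (no overlaps), measuring from the bottom-left corner of the bounding box.
Vertical leg: 0.65 × 5.8, A = 3.77 in², x = 0.325 in, Ī = 0.13274 in⁴.
Horizontal leg (remainder): 2.15 × 0.65, A = 1.3975 in², x = 1.725 in, Ī = 0.53833 in⁴.
Centroid: x̄ = ΣA·x / ΣA = 0.70362 in.
Transfer each piece to the vertical centroidal axis using Ī + A·d² with d = x − 0.70362:
  vertical leg: d = -0.37862 in → contributes +0.67317 in⁴
  horizontal leg (remainder): d = 1.0214 in → contributes +1.9962 in⁴
Total I = 2.6694 in⁴.
Radius of gyration: k = √(I/A) = √(2.6694 / 5.1675) = 0.71873 in.

k_y ≈ 0.719 in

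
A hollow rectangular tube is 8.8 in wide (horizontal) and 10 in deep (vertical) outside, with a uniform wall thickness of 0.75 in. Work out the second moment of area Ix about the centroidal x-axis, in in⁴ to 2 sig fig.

Split into non-overlapping primitives; take the origin at the lower-left of the bounding box.
Outer rectangle: 8.8 × 10, A = 88 in², y = 5 in, Ī = 733.3 in⁴.
Inner void (subtracted): 7.3 × 8.5, A = 62.05 in², y = 5 in, Ī = 373.6 in⁴.
By symmetry the centroid is at mid-height, ȳ = 5 in.
All pieces are centred on the centroidal x-axis, so I = ΣĪ (holes subtracted) = 359.7 in⁴.

Ix ≈ 360 in⁴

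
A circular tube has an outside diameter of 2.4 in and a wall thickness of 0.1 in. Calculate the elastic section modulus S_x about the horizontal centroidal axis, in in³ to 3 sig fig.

Split into non-overlapping primitives; take the origin at the lower-left of the bounding box.
Outer circle: ⌀2.4, A = 4.5239 in², y = 1.2 in, Ī = 1.6286 in⁴.
Bore (subtracted): ⌀2.2, A = 3.8013 in², y = 1.2 in, Ī = 1.1499 in⁴.
By symmetry the centroid is at mid-height, ȳ = 1.2 in.
All pieces are centred on the horizontal centroidal axis, so I = ΣĪ (holes subtracted) = 0.4787 in⁴.
Extreme fibre distance c = 1.2 in; S = I/c = 0.39892 in³.

S_x ≈ 0.399 in³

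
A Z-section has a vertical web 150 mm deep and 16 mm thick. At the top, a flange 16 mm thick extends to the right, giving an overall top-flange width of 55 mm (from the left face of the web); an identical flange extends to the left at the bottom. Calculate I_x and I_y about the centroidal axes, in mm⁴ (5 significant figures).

I_x ≈ 1.0129 × 10⁷ mm⁴, I_y ≈ 1.1532 × 10⁶ mm⁴

Split into non-overlapping primitives; take the origin at the lower-left of the bounding box.
Web: 16 × 150, A = 2 400 mm², y = 75 mm, Ī = 4 500 000 mm⁴.
Top flange (beyond web): 39 × 16, A = 624 mm², y = 142 mm, Ī = 13 312 mm⁴.
Bottom flange (beyond web): 39 × 16, A = 624 mm², y = 8 mm, Ī = 13 312 mm⁴.
Centroid: ȳ = ΣA·y / ΣA = 75 mm.
Transfer each piece to the centroidal x-axis using Ī + A·d² with d = y − 75:
  web: d = 0 mm → contributes +4 500 000 mm⁴
  top flange (beyond web): d = 67 mm → contributes +2 814 448 mm⁴
  bottom flange (beyond web): d = -67 mm → contributes +2 814 448 mm⁴
Total I = 10 128 896 mm⁴.
For the y-axis: x̄ = 47 mm.
Repeating about the centroidal y-axis gives I_y = 1 153 184 mm⁴.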